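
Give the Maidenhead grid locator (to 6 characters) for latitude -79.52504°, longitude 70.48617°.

Add 180° to longitude and 90° to latitude: 250.4862, 10.4750.
Field (20°×10°, letters A–R): lon ⌊250.4862/20⌋ = 12 → M; lat ⌊10.4750/10⌋ = 1 → B.
Square (2°×1°, digits 0–9): lon ⌊10.4862/2⌋ = 5; lat ⌊0.4750/1⌋ = 0.
Subsquare (5′×2.5′, letters a–x): lon ⌊0.4862/0.0833333⌋ = 5 → f; lat ⌊0.4750/0.0416667⌋ = 11 → l.

MB50fl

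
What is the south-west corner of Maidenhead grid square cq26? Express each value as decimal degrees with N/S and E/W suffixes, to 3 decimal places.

Field C=2, Q=16: +2·20° lon, +16·10° lat → SW at lon -140°, lat 70°.
Square 2, 6: +2·2° lon, +6·1° lat → SW at lon -136°, lat 76°.
latitude 76.000° N, longitude 136.000° W.

76.000° N, 136.000° W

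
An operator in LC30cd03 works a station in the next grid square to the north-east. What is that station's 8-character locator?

Longitude extended square 0; +1 → 1.
Latitude extended square 3; +1 → 4.

LC30cd14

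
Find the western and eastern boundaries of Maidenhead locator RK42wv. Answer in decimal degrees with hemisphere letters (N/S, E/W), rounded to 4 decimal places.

Field R=17, K=10: +17·20° lon, +10·10° lat → SW at lon 160°, lat 10°.
Square 4, 2: +4·2° lon, +2·1° lat → SW at lon 168°, lat 12°.
Subsquare w=22, v=21: +22·0.0833333° lon, +21·0.0416667° lat → SW at lon 169.833°, lat 12.875°.
Cell spans 0.0833333° lon × 0.0416667° lat.
west 169.8333° E, east 169.9167° E.

169.8333° E, 169.9167° E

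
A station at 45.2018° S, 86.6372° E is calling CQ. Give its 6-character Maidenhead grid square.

NE34ht

Add 180° to longitude and 90° to latitude: 266.6372, 44.7982.
Field (20°×10°, letters A–R): 266.6372/20 → 13 → N, 44.7982/10 → 4 → E; chars NE.
Square (2°×1°, digits 0–9): 6.6372/2 → 3, 4.7982/1 → 4; chars 34.
Subsquare (5′×2.5′, letters a–x): 0.6372/0.0833333 → 7 → h, 0.7982/0.0416667 → 19 → t; chars ht.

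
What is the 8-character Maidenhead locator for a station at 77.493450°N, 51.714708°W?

GQ47dl48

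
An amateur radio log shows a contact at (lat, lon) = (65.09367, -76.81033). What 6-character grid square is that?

Offset from 180°W / 90°S: lon 103.1897°, lat 155.0937°.
Field (20°×10°, letters A–R): 103.1897/20 → 5 → F, 155.0937/10 → 15 → P; chars FP.
Square (2°×1°, digits 0–9): 3.1897/2 → 1, 5.0937/1 → 5; chars 15.
Subsquare (5′×2.5′, letters a–x): 1.1897/0.0833333 → 14 → o, 0.0937/0.0416667 → 2 → c; chars oc.

FP15oc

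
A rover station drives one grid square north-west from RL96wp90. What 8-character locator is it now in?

Longitude extended square 9; −1 → 8.
Latitude extended square 0; +1 → 1.

RL96wp81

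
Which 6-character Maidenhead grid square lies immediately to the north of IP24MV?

Latitude subsquare v = 21; +1 → 22 = w.
The longitude characters are unchanged.

IP24mw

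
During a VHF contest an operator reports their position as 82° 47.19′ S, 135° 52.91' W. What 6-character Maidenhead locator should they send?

CA27bf

Shift to the Maidenhead origin (180°W, 90°S): lon 44.1182, lat 7.2135.
Field: lon ⌊44.1182/20⌋ = 2 → C; lat ⌊7.2135/10⌋ = 0 → A.
Square: lon ⌊4.1182/2⌋ = 2; lat ⌊7.2135/1⌋ = 7.
Subsquare: lon ⌊0.1182/0.0833333⌋ = 1 → b; lat ⌊0.2135/0.0416667⌋ = 5 → f.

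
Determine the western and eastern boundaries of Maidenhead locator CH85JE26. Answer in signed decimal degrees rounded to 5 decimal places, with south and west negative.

Field C=2, H=7: +2·20° lon, +7·10° lat → SW at lon -140°, lat -20°.
Square 8, 5: +8·2° lon, +5·1° lat → SW at lon -124°, lat -15°.
Subsquare j=9, e=4: +9·0.0833333° lon, +4·0.0416667° lat → SW at lon -123.25°, lat -14.8333°.
Extended square 2, 6: +2·0.00833333° lon, +6·0.00416667° lat → SW at lon -123.233°, lat -14.8083°.
Cell spans 0.00833333° lon × 0.00416667° lat.
west -123.23333, east -123.22500.

-123.23333, -123.22500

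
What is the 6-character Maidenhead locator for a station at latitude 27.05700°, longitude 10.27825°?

JL57db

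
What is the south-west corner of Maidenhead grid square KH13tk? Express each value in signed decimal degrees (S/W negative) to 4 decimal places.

-16.5833, 23.5833

Field K=10, H=7: +10·20° lon, +7·10° lat → SW at lon 20°, lat -20°.
Square 1, 3: +1·2° lon, +3·1° lat → SW at lon 22°, lat -17°.
Subsquare t=19, k=10: +19·0.0833333° lon, +10·0.0416667° lat → SW at lon 23.5833°, lat -16.5833°.
latitude -16.5833, longitude 23.5833.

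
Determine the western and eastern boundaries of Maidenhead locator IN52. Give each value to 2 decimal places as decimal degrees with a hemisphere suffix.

10.00° W, 8.00° W

Field I=8, N=13: +8·20° lon, +13·10° lat → SW at lon -20°, lat 40°.
Square 5, 2: +5·2° lon, +2·1° lat → SW at lon -10°, lat 42°.
Cell spans 2° lon × 1° lat.
west 10.00° W, east 8.00° W.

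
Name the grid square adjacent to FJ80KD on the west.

Longitude subsquare k = 10; −1 → 9 = j.
The latitude characters are unchanged.

FJ80jd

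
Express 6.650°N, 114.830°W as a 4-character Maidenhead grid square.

DJ26

Offset from 180°W / 90°S: lon 65.17°, lat 96.65°.
Field: lon ⌊65.17/20⌋ = 3 → D; lat ⌊96.65/10⌋ = 9 → J.
Square: lon ⌊5.17/2⌋ = 2; lat ⌊6.65/1⌋ = 6.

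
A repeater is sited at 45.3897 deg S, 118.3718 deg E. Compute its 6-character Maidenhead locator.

OE94eo

Add 180° to longitude and 90° to latitude: 298.3718, 44.6103.
Field (20°×10°, letters A–R): 298.3718/20 → 14 → O, 44.6103/10 → 4 → E; chars OE.
Square (2°×1°, digits 0–9): 18.3718/2 → 9, 4.6103/1 → 4; chars 94.
Subsquare (5′×2.5′, letters a–x): 0.3718/0.0833333 → 4 → e, 0.6103/0.0416667 → 14 → o; chars eo.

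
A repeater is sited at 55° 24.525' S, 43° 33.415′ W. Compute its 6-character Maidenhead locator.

Add 180° to longitude and 90° to latitude: 136.4431, 34.5913.
Field: lon ⌊136.4431/20⌋ = 6 → G; lat ⌊34.5913/10⌋ = 3 → D.
Square: lon ⌊16.4431/2⌋ = 8; lat ⌊4.5913/1⌋ = 4.
Subsquare: lon ⌊0.4431/0.0833333⌋ = 5 → f; lat ⌊0.5913/0.0416667⌋ = 14 → o.

GD84fo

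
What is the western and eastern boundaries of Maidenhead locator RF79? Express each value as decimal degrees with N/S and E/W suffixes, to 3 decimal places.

Field R=17, F=5: +17·20° lon, +5·10° lat → SW at lon 160°, lat -40°.
Square 7, 9: +7·2° lon, +9·1° lat → SW at lon 174°, lat -31°.
Cell spans 2° lon × 1° lat.
west 174.000° E, east 176.000° E.

174.000° E, 176.000° E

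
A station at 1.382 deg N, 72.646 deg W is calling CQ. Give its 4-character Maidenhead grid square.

FJ31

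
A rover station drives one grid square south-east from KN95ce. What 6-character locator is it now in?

KN95dd

Longitude subsquare c = 2; +1 → 3 = d.
Latitude subsquare e = 4; −1 → 3 = d.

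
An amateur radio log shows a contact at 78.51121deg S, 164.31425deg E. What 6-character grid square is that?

RB21dl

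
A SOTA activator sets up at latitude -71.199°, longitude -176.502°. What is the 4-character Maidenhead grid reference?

Shift to the Maidenhead origin (180°W, 90°S): lon 3.50, lat 18.80.
Field: 3.50/20 → 0 → A, 18.80/10 → 1 → B; chars AB.
Square: 3.50/2 → 1, 8.80/1 → 8; chars 18.

AB18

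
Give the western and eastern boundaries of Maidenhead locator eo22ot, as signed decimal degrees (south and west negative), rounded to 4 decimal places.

Field E=4, O=14: +4·20° lon, +14·10° lat → SW at lon -100°, lat 50°.
Square 2, 2: +2·2° lon, +2·1° lat → SW at lon -96°, lat 52°.
Subsquare o=14, t=19: +14·0.0833333° lon, +19·0.0416667° lat → SW at lon -94.8333°, lat 52.7917°.
Cell spans 0.0833333° lon × 0.0416667° lat.
west -94.8333, east -94.7500.

-94.8333, -94.7500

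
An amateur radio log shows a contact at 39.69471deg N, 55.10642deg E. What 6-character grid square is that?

Shift to the Maidenhead origin (180°W, 90°S): lon 235.1064, lat 129.6947.
Field: lon ⌊235.1064/20⌋ = 11 → L; lat ⌊129.6947/10⌋ = 12 → M.
Square: lon ⌊15.1064/2⌋ = 7; lat ⌊9.6947/1⌋ = 9.
Subsquare: lon ⌊1.1064/0.0833333⌋ = 13 → n; lat ⌊0.6947/0.0416667⌋ = 16 → q.

LM79nq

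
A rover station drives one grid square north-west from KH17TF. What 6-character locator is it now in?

KH17sg

Longitude subsquare t = 19; −1 → 18 = s.
Latitude subsquare f = 5; +1 → 6 = g.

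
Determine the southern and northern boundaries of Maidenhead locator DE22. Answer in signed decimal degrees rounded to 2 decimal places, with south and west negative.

-48.00, -47.00

Field D=3, E=4: +3·20° lon, +4·10° lat → SW at lon -120°, lat -50°.
Square 2, 2: +2·2° lon, +2·1° lat → SW at lon -116°, lat -48°.
Cell spans 2° lon × 1° lat.
south -48.00, north -47.00.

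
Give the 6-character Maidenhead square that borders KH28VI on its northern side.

KH28vj

Latitude subsquare i = 8; +1 → 9 = j.
The longitude characters are unchanged.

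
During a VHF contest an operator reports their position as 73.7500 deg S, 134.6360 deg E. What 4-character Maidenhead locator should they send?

Add 180° to longitude and 90° to latitude: 314.64, 16.25.
Field (20°×10°, letters A–R): 314.64/20 → 15 → P, 16.25/10 → 1 → B; chars PB.
Square (2°×1°, digits 0–9): 14.64/2 → 7, 6.25/1 → 6; chars 76.

PB76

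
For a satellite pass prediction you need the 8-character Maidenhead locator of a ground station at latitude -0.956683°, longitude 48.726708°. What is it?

Shift to the Maidenhead origin (180°W, 90°S): lon 228.72671, lat 89.04332.
Field: 228.72671/20 → 11 → L, 89.04332/10 → 8 → I; chars LI.
Square: 8.72671/2 → 4, 9.04332/1 → 9; chars 49.
Subsquare: 0.72671/0.0833333 → 8 → i, 0.04332/0.0416667 → 1 → b; chars ib.
Extended square: 0.06004/0.00833333 → 7, 0.00165/0.00416667 → 0; chars 70.

LI49ib70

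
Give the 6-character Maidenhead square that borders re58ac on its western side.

Longitude subsquare a = 0; −1 → -1, wraps to 23 = x, carry into square.
Longitude square 5; −1 → 4.
The latitude characters are unchanged.

RE48xc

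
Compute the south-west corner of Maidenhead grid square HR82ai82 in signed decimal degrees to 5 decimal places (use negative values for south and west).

Field H=7, R=17: +7·20° lon, +17·10° lat → SW at lon -40°, lat 80°.
Square 8, 2: +8·2° lon, +2·1° lat → SW at lon -24°, lat 82°.
Subsquare a=0, i=8: +0·0.0833333° lon, +8·0.0416667° lat → SW at lon -24°, lat 82.3333°.
Extended square 8, 2: +8·0.00833333° lon, +2·0.00416667° lat → SW at lon -23.9333°, lat 82.3417°.
latitude 82.34167, longitude -23.93333.

82.34167, -23.93333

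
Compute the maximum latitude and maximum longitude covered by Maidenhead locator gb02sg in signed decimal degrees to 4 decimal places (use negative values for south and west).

Field G=6, B=1: +6·20° lon, +1·10° lat → SW at lon -60°, lat -80°.
Square 0, 2: +0·2° lon, +2·1° lat → SW at lon -60°, lat -78°.
Subsquare s=18, g=6: +18·0.0833333° lon, +6·0.0416667° lat → SW at lon -58.5°, lat -77.75°.
Cell spans 0.0833333° lon × 0.0416667° lat. NE corner is SW corner plus one full cell.
latitude -77.7083, longitude -58.4167.

-77.7083, -58.4167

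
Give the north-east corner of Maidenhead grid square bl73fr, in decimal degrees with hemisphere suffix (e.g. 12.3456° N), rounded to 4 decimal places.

23.7500° N, 145.5000° W

Field B=1, L=11: +1·20° lon, +11·10° lat → SW at lon -160°, lat 20°.
Square 7, 3: +7·2° lon, +3·1° lat → SW at lon -146°, lat 23°.
Subsquare f=5, r=17: +5·0.0833333° lon, +17·0.0416667° lat → SW at lon -145.583°, lat 23.7083°.
Cell spans 0.0833333° lon × 0.0416667° lat. NE corner is SW corner plus one full cell.
latitude 23.7500° N, longitude 145.5000° W.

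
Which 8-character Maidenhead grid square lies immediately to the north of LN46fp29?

LN46fq20

Latitude extended square 9; +1 → 10, wraps to 0, carry into subsquare.
Latitude subsquare p = 15; +1 → 16 = q.
The longitude characters are unchanged.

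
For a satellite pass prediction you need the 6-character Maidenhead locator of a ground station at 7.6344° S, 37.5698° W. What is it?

HI12fi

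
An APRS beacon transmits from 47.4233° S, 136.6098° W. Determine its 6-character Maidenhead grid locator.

Offset from 180°W / 90°S: lon 43.3902°, lat 42.5767°.
Field: lon ⌊43.3902/20⌋ = 2 → C; lat ⌊42.5767/10⌋ = 4 → E.
Square: lon ⌊3.3902/2⌋ = 1; lat ⌊2.5767/1⌋ = 2.
Subsquare: lon ⌊1.3902/0.0833333⌋ = 16 → q; lat ⌊0.5767/0.0416667⌋ = 13 → n.

CE12qn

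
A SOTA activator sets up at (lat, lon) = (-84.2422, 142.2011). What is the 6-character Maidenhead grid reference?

Offset from 180°W / 90°S: lon 322.2011°, lat 5.7578°.
Field: lon ⌊322.2011/20⌋ = 16 → Q; lat ⌊5.7578/10⌋ = 0 → A.
Square: lon ⌊2.2011/2⌋ = 1; lat ⌊5.7578/1⌋ = 5.
Subsquare: lon ⌊0.2011/0.0833333⌋ = 2 → c; lat ⌊0.7578/0.0416667⌋ = 18 → s.

QA15cs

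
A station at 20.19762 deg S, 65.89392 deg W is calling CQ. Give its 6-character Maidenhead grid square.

FG79bt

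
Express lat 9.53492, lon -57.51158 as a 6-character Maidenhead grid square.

Shift to the Maidenhead origin (180°W, 90°S): lon 122.4884, lat 99.5349.
Field (20°×10°, letters A–R): 122.4884/20 → 6 → G, 99.5349/10 → 9 → J; chars GJ.
Square (2°×1°, digits 0–9): 2.4884/2 → 1, 9.5349/1 → 9; chars 19.
Subsquare (5′×2.5′, letters a–x): 0.4884/0.0833333 → 5 → f, 0.5349/0.0416667 → 12 → m; chars fm.

GJ19fm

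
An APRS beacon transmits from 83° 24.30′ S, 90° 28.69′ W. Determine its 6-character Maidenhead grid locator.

Offset from 180°W / 90°S: lon 89.5218°, lat 6.5950°.
Field: lon ⌊89.5218/20⌋ = 4 → E; lat ⌊6.5950/10⌋ = 0 → A.
Square: lon ⌊9.5218/2⌋ = 4; lat ⌊6.5950/1⌋ = 6.
Subsquare: lon ⌊1.5218/0.0833333⌋ = 18 → s; lat ⌊0.5950/0.0416667⌋ = 14 → o.

EA46so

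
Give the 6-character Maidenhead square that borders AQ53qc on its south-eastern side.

Longitude subsquare q = 16; +1 → 17 = r.
Latitude subsquare c = 2; −1 → 1 = b.

AQ53rb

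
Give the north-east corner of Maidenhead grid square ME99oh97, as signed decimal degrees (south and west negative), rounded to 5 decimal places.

-40.67500, 79.25000

Field M=12, E=4: +12·20° lon, +4·10° lat → SW at lon 60°, lat -50°.
Square 9, 9: +9·2° lon, +9·1° lat → SW at lon 78°, lat -41°.
Subsquare o=14, h=7: +14·0.0833333° lon, +7·0.0416667° lat → SW at lon 79.1667°, lat -40.7083°.
Extended square 9, 7: +9·0.00833333° lon, +7·0.00416667° lat → SW at lon 79.2417°, lat -40.6792°.
Cell spans 0.00833333° lon × 0.00416667° lat. NE corner is SW corner plus one full cell.
latitude -40.67500, longitude 79.25000.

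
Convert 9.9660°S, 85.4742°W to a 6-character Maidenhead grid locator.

EI70ga

Shift to the Maidenhead origin (180°W, 90°S): lon 94.5258, lat 80.0340.
Field: lon ⌊94.5258/20⌋ = 4 → E; lat ⌊80.0340/10⌋ = 8 → I.
Square: lon ⌊14.5258/2⌋ = 7; lat ⌊0.0340/1⌋ = 0.
Subsquare: lon ⌊0.5258/0.0833333⌋ = 6 → g; lat ⌊0.0340/0.0416667⌋ = 0 → a.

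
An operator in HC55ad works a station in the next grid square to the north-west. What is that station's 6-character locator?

HC45xe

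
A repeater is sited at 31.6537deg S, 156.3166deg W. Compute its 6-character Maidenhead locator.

BF18ui

Shift to the Maidenhead origin (180°W, 90°S): lon 23.6834, lat 58.3463.
Field (20°×10°, letters A–R): 23.6834/20 → 1 → B, 58.3463/10 → 5 → F; chars BF.
Square (2°×1°, digits 0–9): 3.6834/2 → 1, 8.3463/1 → 8; chars 18.
Subsquare (5′×2.5′, letters a–x): 1.6834/0.0833333 → 20 → u, 0.3463/0.0416667 → 8 → i; chars ui.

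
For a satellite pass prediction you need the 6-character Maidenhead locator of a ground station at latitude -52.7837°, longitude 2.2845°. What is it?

Shift to the Maidenhead origin (180°W, 90°S): lon 182.2845, lat 37.2163.
Field: lon ⌊182.2845/20⌋ = 9 → J; lat ⌊37.2163/10⌋ = 3 → D.
Square: lon ⌊2.2845/2⌋ = 1; lat ⌊7.2163/1⌋ = 7.
Subsquare: lon ⌊0.2845/0.0833333⌋ = 3 → d; lat ⌊0.2163/0.0416667⌋ = 5 → f.

JD17df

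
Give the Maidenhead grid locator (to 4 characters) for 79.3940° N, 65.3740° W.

Offset from 180°W / 90°S: lon 114.63°, lat 169.39°.
Field: lon ⌊114.63/20⌋ = 5 → F; lat ⌊169.39/10⌋ = 16 → Q.
Square: lon ⌊14.63/2⌋ = 7; lat ⌊9.39/1⌋ = 9.

FQ79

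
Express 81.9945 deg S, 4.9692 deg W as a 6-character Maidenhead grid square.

IA78ma

Add 180° to longitude and 90° to latitude: 175.0308, 8.0055.
Field: 175.0308/20 → 8 → I, 8.0055/10 → 0 → A; chars IA.
Square: 15.0308/2 → 7, 8.0055/1 → 8; chars 78.
Subsquare: 1.0308/0.0833333 → 12 → m, 0.0055/0.0416667 → 0 → a; chars ma.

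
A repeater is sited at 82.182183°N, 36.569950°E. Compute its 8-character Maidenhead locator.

KR82ge83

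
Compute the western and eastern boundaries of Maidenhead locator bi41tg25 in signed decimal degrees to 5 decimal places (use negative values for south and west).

-150.40000, -150.39167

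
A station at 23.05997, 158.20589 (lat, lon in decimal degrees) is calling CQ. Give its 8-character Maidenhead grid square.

Shift to the Maidenhead origin (180°W, 90°S): lon 338.20589, lat 113.05997.
Field: lon ⌊338.20589/20⌋ = 16 → Q; lat ⌊113.05997/10⌋ = 11 → L.
Square: lon ⌊18.20589/2⌋ = 9; lat ⌊3.05997/1⌋ = 3.
Subsquare: lon ⌊0.20589/0.0833333⌋ = 2 → c; lat ⌊0.05997/0.0416667⌋ = 1 → b.
Extended square: lon ⌊0.03922/0.00833333⌋ = 4; lat ⌊0.01830/0.00416667⌋ = 4.

QL93cb44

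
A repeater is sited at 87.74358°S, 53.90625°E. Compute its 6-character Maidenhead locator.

LA62wg

Offset from 180°W / 90°S: lon 233.9062°, lat 2.2564°.
Field: lon ⌊233.9062/20⌋ = 11 → L; lat ⌊2.2564/10⌋ = 0 → A.
Square: lon ⌊13.9062/2⌋ = 6; lat ⌊2.2564/1⌋ = 2.
Subsquare: lon ⌊1.9062/0.0833333⌋ = 22 → w; lat ⌊0.2564/0.0416667⌋ = 6 → g.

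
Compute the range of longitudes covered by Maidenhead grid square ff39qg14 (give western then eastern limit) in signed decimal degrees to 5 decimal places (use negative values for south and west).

Field F=5, F=5: +5·20° lon, +5·10° lat → SW at lon -80°, lat -40°.
Square 3, 9: +3·2° lon, +9·1° lat → SW at lon -74°, lat -31°.
Subsquare q=16, g=6: +16·0.0833333° lon, +6·0.0416667° lat → SW at lon -72.6667°, lat -30.75°.
Extended square 1, 4: +1·0.00833333° lon, +4·0.00416667° lat → SW at lon -72.6583°, lat -30.7333°.
Cell spans 0.00833333° lon × 0.00416667° lat.
west -72.65833, east -72.65000.

-72.65833, -72.65000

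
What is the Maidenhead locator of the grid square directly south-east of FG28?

FG37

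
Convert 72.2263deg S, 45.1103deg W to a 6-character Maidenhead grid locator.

GB77ks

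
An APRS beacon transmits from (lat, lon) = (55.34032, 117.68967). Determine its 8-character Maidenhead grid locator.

OO85ui21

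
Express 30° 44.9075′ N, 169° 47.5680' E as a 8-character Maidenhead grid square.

Add 180° to longitude and 90° to latitude: 349.79280, 120.74846.
Field: lon ⌊349.79280/20⌋ = 17 → R; lat ⌊120.74846/10⌋ = 12 → M.
Square: lon ⌊9.79280/2⌋ = 4; lat ⌊0.74846/1⌋ = 0.
Subsquare: lon ⌊1.79280/0.0833333⌋ = 21 → v; lat ⌊0.74846/0.0416667⌋ = 17 → r.
Extended square: lon ⌊0.04280/0.00833333⌋ = 5; lat ⌊0.04012/0.00416667⌋ = 9.

RM40vr59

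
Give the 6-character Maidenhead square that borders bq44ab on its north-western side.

BQ34xc

Longitude subsquare a = 0; −1 → -1, wraps to 23 = x, carry into square.
Longitude square 4; −1 → 3.
Latitude subsquare b = 1; +1 → 2 = c.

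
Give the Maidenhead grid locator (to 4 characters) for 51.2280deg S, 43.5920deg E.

Shift to the Maidenhead origin (180°W, 90°S): lon 223.59, lat 38.77.
Field: lon ⌊223.59/20⌋ = 11 → L; lat ⌊38.77/10⌋ = 3 → D.
Square: lon ⌊3.59/2⌋ = 1; lat ⌊8.77/1⌋ = 8.

LD18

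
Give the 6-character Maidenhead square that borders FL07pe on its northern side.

FL07pf

Latitude subsquare e = 4; +1 → 5 = f.
The longitude characters are unchanged.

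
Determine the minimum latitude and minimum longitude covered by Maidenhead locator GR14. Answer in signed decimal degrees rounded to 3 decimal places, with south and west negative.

Field G=6, R=17: +6·20° lon, +17·10° lat → SW at lon -60°, lat 80°.
Square 1, 4: +1·2° lon, +4·1° lat → SW at lon -58°, lat 84°.
latitude 84.000, longitude -58.000.

84.000, -58.000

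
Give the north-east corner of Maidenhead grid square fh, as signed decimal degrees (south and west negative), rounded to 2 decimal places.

Field F=5, H=7: +5·20° lon, +7·10° lat → SW at lon -80°, lat -20°.
Cell spans 20° lon × 10° lat. NE corner is SW corner plus one full cell.
latitude -10.00, longitude -60.00.

-10.00, -60.00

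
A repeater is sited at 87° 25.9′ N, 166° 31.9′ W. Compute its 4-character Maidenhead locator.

AR67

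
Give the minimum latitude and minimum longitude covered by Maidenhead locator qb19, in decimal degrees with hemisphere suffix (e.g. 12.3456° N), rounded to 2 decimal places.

71.00° S, 142.00° E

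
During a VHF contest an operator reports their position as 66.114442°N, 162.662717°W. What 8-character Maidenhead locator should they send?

AP86qc07

Shift to the Maidenhead origin (180°W, 90°S): lon 17.33728, lat 156.11444.
Field: lon ⌊17.33728/20⌋ = 0 → A; lat ⌊156.11444/10⌋ = 15 → P.
Square: lon ⌊17.33728/2⌋ = 8; lat ⌊6.11444/1⌋ = 6.
Subsquare: lon ⌊1.33728/0.0833333⌋ = 16 → q; lat ⌊0.11444/0.0416667⌋ = 2 → c.
Extended square: lon ⌊0.00395/0.00833333⌋ = 0; lat ⌊0.03111/0.00416667⌋ = 7.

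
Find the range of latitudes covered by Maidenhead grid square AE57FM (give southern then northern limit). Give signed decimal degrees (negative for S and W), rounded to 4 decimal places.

Field A=0, E=4: +0·20° lon, +4·10° lat → SW at lon -180°, lat -50°.
Square 5, 7: +5·2° lon, +7·1° lat → SW at lon -170°, lat -43°.
Subsquare f=5, m=12: +5·0.0833333° lon, +12·0.0416667° lat → SW at lon -169.583°, lat -42.5°.
Cell spans 0.0833333° lon × 0.0416667° lat.
south -42.5000, north -42.4583.

-42.5000, -42.4583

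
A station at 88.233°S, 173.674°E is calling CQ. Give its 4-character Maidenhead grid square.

Shift to the Maidenhead origin (180°W, 90°S): lon 353.67, lat 1.77.
Field: lon ⌊353.67/20⌋ = 17 → R; lat ⌊1.77/10⌋ = 0 → A.
Square: lon ⌊13.67/2⌋ = 6; lat ⌊1.77/1⌋ = 1.

RA61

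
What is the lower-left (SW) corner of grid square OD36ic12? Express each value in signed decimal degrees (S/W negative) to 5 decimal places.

-53.90833, 106.67500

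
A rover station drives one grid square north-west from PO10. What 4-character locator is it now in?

PO01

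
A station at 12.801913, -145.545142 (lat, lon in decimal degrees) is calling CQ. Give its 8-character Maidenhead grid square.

BK72ft42

Offset from 180°W / 90°S: lon 34.45486°, lat 102.80191°.
Field (20°×10°, letters A–R): 34.45486/20 → 1 → B, 102.80191/10 → 10 → K; chars BK.
Square (2°×1°, digits 0–9): 14.45486/2 → 7, 2.80191/1 → 2; chars 72.
Subsquare (5′×2.5′, letters a–x): 0.45486/0.0833333 → 5 → f, 0.80191/0.0416667 → 19 → t; chars ft.
Extended square (30″×15″, digits 0–9): 0.03819/0.00833333 → 4, 0.01025/0.00416667 → 2; chars 42.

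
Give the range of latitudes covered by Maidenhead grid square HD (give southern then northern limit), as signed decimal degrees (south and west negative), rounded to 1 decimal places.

-60.0, -50.0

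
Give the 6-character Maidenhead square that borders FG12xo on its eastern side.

FG22ao

Longitude subsquare x = 23; +1 → 24, wraps to 0 = a, carry into square.
Longitude square 1; +1 → 2.
The latitude characters are unchanged.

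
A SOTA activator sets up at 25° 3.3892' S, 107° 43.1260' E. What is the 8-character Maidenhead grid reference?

OG34uw66

Offset from 180°W / 90°S: lon 287.71877°, lat 64.94351°.
Field (20°×10°, letters A–R): lon ⌊287.71877/20⌋ = 14 → O; lat ⌊64.94351/10⌋ = 6 → G.
Square (2°×1°, digits 0–9): lon ⌊7.71877/2⌋ = 3; lat ⌊4.94351/1⌋ = 4.
Subsquare (5′×2.5′, letters a–x): lon ⌊1.71877/0.0833333⌋ = 20 → u; lat ⌊0.94351/0.0416667⌋ = 22 → w.
Extended square (30″×15″, digits 0–9): lon ⌊0.05210/0.00833333⌋ = 6; lat ⌊0.02685/0.00416667⌋ = 6.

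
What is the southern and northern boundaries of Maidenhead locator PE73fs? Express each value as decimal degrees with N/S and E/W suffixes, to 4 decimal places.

46.2500° S, 46.2083° S

Field P=15, E=4: +15·20° lon, +4·10° lat → SW at lon 120°, lat -50°.
Square 7, 3: +7·2° lon, +3·1° lat → SW at lon 134°, lat -47°.
Subsquare f=5, s=18: +5·0.0833333° lon, +18·0.0416667° lat → SW at lon 134.417°, lat -46.25°.
Cell spans 0.0833333° lon × 0.0416667° lat.
south 46.2500° S, north 46.2083° S.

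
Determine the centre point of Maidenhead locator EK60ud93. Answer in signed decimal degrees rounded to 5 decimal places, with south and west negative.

Field E=4, K=10: +4·20° lon, +10·10° lat → SW at lon -100°, lat 10°.
Square 6, 0: +6·2° lon, +0·1° lat → SW at lon -88°, lat 10°.
Subsquare u=20, d=3: +20·0.0833333° lon, +3·0.0416667° lat → SW at lon -86.3333°, lat 10.125°.
Extended square 9, 3: +9·0.00833333° lon, +3·0.00416667° lat → SW at lon -86.2583°, lat 10.1375°.
Cell spans 0.00833333° lon × 0.00416667° lat. Centre is SW corner plus half of each.
latitude 10.13958, longitude -86.25417.

10.13958, -86.25417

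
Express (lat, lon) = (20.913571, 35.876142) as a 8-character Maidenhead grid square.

Offset from 180°W / 90°S: lon 215.87614°, lat 110.91357°.
Field (20°×10°, letters A–R): 215.87614/20 → 10 → K, 110.91357/10 → 11 → L; chars KL.
Square (2°×1°, digits 0–9): 15.87614/2 → 7, 0.91357/1 → 0; chars 70.
Subsquare (5′×2.5′, letters a–x): 1.87614/0.0833333 → 22 → w, 0.91357/0.0416667 → 21 → v; chars wv.
Extended square (30″×15″, digits 0–9): 0.04281/0.00833333 → 5, 0.03857/0.00416667 → 9; chars 59.

KL70wv59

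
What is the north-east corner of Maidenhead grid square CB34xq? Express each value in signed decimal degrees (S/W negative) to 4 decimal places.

-75.2917, -132.0000

Field C=2, B=1: +2·20° lon, +1·10° lat → SW at lon -140°, lat -80°.
Square 3, 4: +3·2° lon, +4·1° lat → SW at lon -134°, lat -76°.
Subsquare x=23, q=16: +23·0.0833333° lon, +16·0.0416667° lat → SW at lon -132.083°, lat -75.3333°.
Cell spans 0.0833333° lon × 0.0416667° lat. NE corner is SW corner plus one full cell.
latitude -75.2917, longitude -132.0000.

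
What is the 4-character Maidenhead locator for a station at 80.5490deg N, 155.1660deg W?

BR20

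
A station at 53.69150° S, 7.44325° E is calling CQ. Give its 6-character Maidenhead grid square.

Shift to the Maidenhead origin (180°W, 90°S): lon 187.4433, lat 36.3085.
Field (20°×10°, letters A–R): lon ⌊187.4433/20⌋ = 9 → J; lat ⌊36.3085/10⌋ = 3 → D.
Square (2°×1°, digits 0–9): lon ⌊7.4433/2⌋ = 3; lat ⌊6.3085/1⌋ = 6.
Subsquare (5′×2.5′, letters a–x): lon ⌊1.4433/0.0833333⌋ = 17 → r; lat ⌊0.3085/0.0416667⌋ = 7 → h.

JD36rh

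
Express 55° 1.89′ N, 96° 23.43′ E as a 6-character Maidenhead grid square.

NO85ea

Add 180° to longitude and 90° to latitude: 276.3905, 145.0315.
Field (20°×10°, letters A–R): lon ⌊276.3905/20⌋ = 13 → N; lat ⌊145.0315/10⌋ = 14 → O.
Square (2°×1°, digits 0–9): lon ⌊16.3905/2⌋ = 8; lat ⌊5.0315/1⌋ = 5.
Subsquare (5′×2.5′, letters a–x): lon ⌊0.3905/0.0833333⌋ = 4 → e; lat ⌊0.0315/0.0416667⌋ = 0 → a.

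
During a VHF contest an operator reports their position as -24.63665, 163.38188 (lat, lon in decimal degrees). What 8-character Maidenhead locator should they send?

RG15qi57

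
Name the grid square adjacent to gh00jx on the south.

GH00jw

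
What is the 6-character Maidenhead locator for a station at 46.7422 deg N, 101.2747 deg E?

ON06pr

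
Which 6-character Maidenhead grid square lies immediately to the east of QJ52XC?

Longitude subsquare x = 23; +1 → 24, wraps to 0 = a, carry into square.
Longitude square 5; +1 → 6.
The latitude characters are unchanged.

QJ62ac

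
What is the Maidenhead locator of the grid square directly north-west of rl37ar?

Longitude subsquare a = 0; −1 → -1, wraps to 23 = x, carry into square.
Longitude square 3; −1 → 2.
Latitude subsquare r = 17; +1 → 18 = s.

RL27xs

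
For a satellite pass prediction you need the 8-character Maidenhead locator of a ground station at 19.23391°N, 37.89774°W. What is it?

HK19bf26

Offset from 180°W / 90°S: lon 142.10226°, lat 109.23391°.
Field (20°×10°, letters A–R): lon ⌊142.10226/20⌋ = 7 → H; lat ⌊109.23391/10⌋ = 10 → K.
Square (2°×1°, digits 0–9): lon ⌊2.10226/2⌋ = 1; lat ⌊9.23391/1⌋ = 9.
Subsquare (5′×2.5′, letters a–x): lon ⌊0.10226/0.0833333⌋ = 1 → b; lat ⌊0.23391/0.0416667⌋ = 5 → f.
Extended square (30″×15″, digits 0–9): lon ⌊0.01893/0.00833333⌋ = 2; lat ⌊0.02558/0.00416667⌋ = 6.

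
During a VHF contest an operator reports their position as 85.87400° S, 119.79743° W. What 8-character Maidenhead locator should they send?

DA04cd40

Offset from 180°W / 90°S: lon 60.20257°, lat 4.12600°.
Field (20°×10°, letters A–R): lon ⌊60.20257/20⌋ = 3 → D; lat ⌊4.12600/10⌋ = 0 → A.
Square (2°×1°, digits 0–9): lon ⌊0.20257/2⌋ = 0; lat ⌊4.12600/1⌋ = 4.
Subsquare (5′×2.5′, letters a–x): lon ⌊0.20257/0.0833333⌋ = 2 → c; lat ⌊0.12600/0.0416667⌋ = 3 → d.
Extended square (30″×15″, digits 0–9): lon ⌊0.03590/0.00833333⌋ = 4; lat ⌊0.00100/0.00416667⌋ = 0.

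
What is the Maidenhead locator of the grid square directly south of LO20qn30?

LO20qm39

Latitude extended square 0; −1 → -1, wraps to 9, carry into subsquare.
Latitude subsquare n = 13; −1 → 12 = m.
The longitude characters are unchanged.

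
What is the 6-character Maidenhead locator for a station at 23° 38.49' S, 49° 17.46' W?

GG56ii

Shift to the Maidenhead origin (180°W, 90°S): lon 130.7090, lat 66.3585.
Field: lon ⌊130.7090/20⌋ = 6 → G; lat ⌊66.3585/10⌋ = 6 → G.
Square: lon ⌊10.7090/2⌋ = 5; lat ⌊6.3585/1⌋ = 6.
Subsquare: lon ⌊0.7090/0.0833333⌋ = 8 → i; lat ⌊0.3585/0.0416667⌋ = 8 → i.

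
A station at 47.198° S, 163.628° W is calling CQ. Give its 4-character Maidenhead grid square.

AE82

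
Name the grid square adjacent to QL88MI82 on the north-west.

QL88mi73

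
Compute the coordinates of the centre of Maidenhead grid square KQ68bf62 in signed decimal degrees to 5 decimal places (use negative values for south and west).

78.21875, 32.13750

Field K=10, Q=16: +10·20° lon, +16·10° lat → SW at lon 20°, lat 70°.
Square 6, 8: +6·2° lon, +8·1° lat → SW at lon 32°, lat 78°.
Subsquare b=1, f=5: +1·0.0833333° lon, +5·0.0416667° lat → SW at lon 32.0833°, lat 78.2083°.
Extended square 6, 2: +6·0.00833333° lon, +2·0.00416667° lat → SW at lon 32.1333°, lat 78.2167°.
Cell spans 0.00833333° lon × 0.00416667° lat. Centre is SW corner plus half of each.
latitude 78.21875, longitude 32.13750.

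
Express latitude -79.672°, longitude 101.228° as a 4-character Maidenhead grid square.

OB00

Shift to the Maidenhead origin (180°W, 90°S): lon 281.23, lat 10.33.
Field: 281.23/20 → 14 → O, 10.33/10 → 1 → B; chars OB.
Square: 1.23/2 → 0, 0.33/1 → 0; chars 00.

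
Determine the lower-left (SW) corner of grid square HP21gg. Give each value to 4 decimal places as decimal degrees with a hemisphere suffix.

61.2500° N, 35.5000° W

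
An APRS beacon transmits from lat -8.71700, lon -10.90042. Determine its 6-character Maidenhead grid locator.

Add 180° to longitude and 90° to latitude: 169.0996, 81.2830.
Field: lon ⌊169.0996/20⌋ = 8 → I; lat ⌊81.2830/10⌋ = 8 → I.
Square: lon ⌊9.0996/2⌋ = 4; lat ⌊1.2830/1⌋ = 1.
Subsquare: lon ⌊1.0996/0.0833333⌋ = 13 → n; lat ⌊0.2830/0.0416667⌋ = 6 → g.

II41ng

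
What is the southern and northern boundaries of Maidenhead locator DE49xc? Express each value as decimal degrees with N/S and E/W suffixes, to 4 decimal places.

40.9167° S, 40.8750° S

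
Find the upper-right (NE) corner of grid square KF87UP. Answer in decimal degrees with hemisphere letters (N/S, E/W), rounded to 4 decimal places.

Field K=10, F=5: +10·20° lon, +5·10° lat → SW at lon 20°, lat -40°.
Square 8, 7: +8·2° lon, +7·1° lat → SW at lon 36°, lat -33°.
Subsquare u=20, p=15: +20·0.0833333° lon, +15·0.0416667° lat → SW at lon 37.6667°, lat -32.375°.
Cell spans 0.0833333° lon × 0.0416667° lat. NE corner is SW corner plus one full cell.
latitude 32.3333° S, longitude 37.7500° E.

32.3333° S, 37.7500° E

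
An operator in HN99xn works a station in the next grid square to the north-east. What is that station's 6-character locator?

IN09ao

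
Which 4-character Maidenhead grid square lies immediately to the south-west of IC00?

Longitude square 0; −1 → -1, wraps to 9, carry into field.
Longitude field I = 8; −1 → 7 = H.
Latitude square 0; −1 → -1, wraps to 9, carry into field.
Latitude field C = 2; −1 → 1 = B.

HB99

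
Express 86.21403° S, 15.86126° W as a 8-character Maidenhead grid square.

Add 180° to longitude and 90° to latitude: 164.13874, 3.78597.
Field (20°×10°, letters A–R): lon ⌊164.13874/20⌋ = 8 → I; lat ⌊3.78597/10⌋ = 0 → A.
Square (2°×1°, digits 0–9): lon ⌊4.13874/2⌋ = 2; lat ⌊3.78597/1⌋ = 3.
Subsquare (5′×2.5′, letters a–x): lon ⌊0.13874/0.0833333⌋ = 1 → b; lat ⌊0.78597/0.0416667⌋ = 18 → s.
Extended square (30″×15″, digits 0–9): lon ⌊0.05541/0.00833333⌋ = 6; lat ⌊0.03597/0.00416667⌋ = 8.

IA23bs68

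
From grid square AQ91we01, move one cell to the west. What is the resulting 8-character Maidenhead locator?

Longitude extended square 0; −1 → -1, wraps to 9, carry into subsquare.
Longitude subsquare w = 22; −1 → 21 = v.
The latitude characters are unchanged.

AQ91ve91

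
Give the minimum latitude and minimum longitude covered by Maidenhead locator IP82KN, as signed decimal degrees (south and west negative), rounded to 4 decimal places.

62.5417, -3.1667

Field I=8, P=15: +8·20° lon, +15·10° lat → SW at lon -20°, lat 60°.
Square 8, 2: +8·2° lon, +2·1° lat → SW at lon -4°, lat 62°.
Subsquare k=10, n=13: +10·0.0833333° lon, +13·0.0416667° lat → SW at lon -3.16667°, lat 62.5417°.
latitude 62.5417, longitude -3.1667.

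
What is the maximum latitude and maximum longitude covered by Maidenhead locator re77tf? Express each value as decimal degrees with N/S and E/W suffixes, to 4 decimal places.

Field R=17, E=4: +17·20° lon, +4·10° lat → SW at lon 160°, lat -50°.
Square 7, 7: +7·2° lon, +7·1° lat → SW at lon 174°, lat -43°.
Subsquare t=19, f=5: +19·0.0833333° lon, +5·0.0416667° lat → SW at lon 175.583°, lat -42.7917°.
Cell spans 0.0833333° lon × 0.0416667° lat. NE corner is SW corner plus one full cell.
latitude 42.7500° S, longitude 175.6667° E.

42.7500° S, 175.6667° E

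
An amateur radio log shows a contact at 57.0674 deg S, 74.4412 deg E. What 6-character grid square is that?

MD72fw

Shift to the Maidenhead origin (180°W, 90°S): lon 254.4412, lat 32.9326.
Field: lon ⌊254.4412/20⌋ = 12 → M; lat ⌊32.9326/10⌋ = 3 → D.
Square: lon ⌊14.4412/2⌋ = 7; lat ⌊2.9326/1⌋ = 2.
Subsquare: lon ⌊0.4412/0.0833333⌋ = 5 → f; lat ⌊0.9326/0.0416667⌋ = 22 → w.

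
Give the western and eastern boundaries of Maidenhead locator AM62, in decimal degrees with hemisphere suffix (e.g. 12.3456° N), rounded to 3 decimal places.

Field A=0, M=12: +0·20° lon, +12·10° lat → SW at lon -180°, lat 30°.
Square 6, 2: +6·2° lon, +2·1° lat → SW at lon -168°, lat 32°.
Cell spans 2° lon × 1° lat.
west 168.000° W, east 166.000° W.

168.000° W, 166.000° W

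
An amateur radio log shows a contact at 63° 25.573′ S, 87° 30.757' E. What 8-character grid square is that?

Add 180° to longitude and 90° to latitude: 267.51262, 26.57378.
Field: lon ⌊267.51262/20⌋ = 13 → N; lat ⌊26.57378/10⌋ = 2 → C.
Square: lon ⌊7.51262/2⌋ = 3; lat ⌊6.57378/1⌋ = 6.
Subsquare: lon ⌊1.51262/0.0833333⌋ = 18 → s; lat ⌊0.57378/0.0416667⌋ = 13 → n.
Extended square: lon ⌊0.01262/0.00833333⌋ = 1; lat ⌊0.03212/0.00416667⌋ = 7.

NC36sn17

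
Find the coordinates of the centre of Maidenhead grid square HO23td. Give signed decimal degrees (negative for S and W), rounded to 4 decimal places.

53.1458, -34.3750

Field H=7, O=14: +7·20° lon, +14·10° lat → SW at lon -40°, lat 50°.
Square 2, 3: +2·2° lon, +3·1° lat → SW at lon -36°, lat 53°.
Subsquare t=19, d=3: +19·0.0833333° lon, +3·0.0416667° lat → SW at lon -34.4167°, lat 53.125°.
Cell spans 0.0833333° lon × 0.0416667° lat. Centre is SW corner plus half of each.
latitude 53.1458, longitude -34.3750.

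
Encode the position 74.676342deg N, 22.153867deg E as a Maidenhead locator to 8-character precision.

Shift to the Maidenhead origin (180°W, 90°S): lon 202.15387, lat 164.67634.
Field: 202.15387/20 → 10 → K, 164.67634/10 → 16 → Q; chars KQ.
Square: 2.15387/2 → 1, 4.67634/1 → 4; chars 14.
Subsquare: 0.15387/0.0833333 → 1 → b, 0.67634/0.0416667 → 16 → q; chars bq.
Extended square: 0.07053/0.00833333 → 8, 0.00968/0.00416667 → 2; chars 82.

KQ14bq82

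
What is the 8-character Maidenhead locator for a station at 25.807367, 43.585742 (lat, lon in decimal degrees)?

Shift to the Maidenhead origin (180°W, 90°S): lon 223.58574, lat 115.80737.
Field (20°×10°, letters A–R): lon ⌊223.58574/20⌋ = 11 → L; lat ⌊115.80737/10⌋ = 11 → L.
Square (2°×1°, digits 0–9): lon ⌊3.58574/2⌋ = 1; lat ⌊5.80737/1⌋ = 5.
Subsquare (5′×2.5′, letters a–x): lon ⌊1.58574/0.0833333⌋ = 19 → t; lat ⌊0.80737/0.0416667⌋ = 19 → t.
Extended square (30″×15″, digits 0–9): lon ⌊0.00241/0.00833333⌋ = 0; lat ⌊0.01570/0.00416667⌋ = 3.

LL15tt03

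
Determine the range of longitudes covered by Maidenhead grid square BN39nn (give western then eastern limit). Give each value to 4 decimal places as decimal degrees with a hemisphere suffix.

152.9167° W, 152.8333° W

Field B=1, N=13: +1·20° lon, +13·10° lat → SW at lon -160°, lat 40°.
Square 3, 9: +3·2° lon, +9·1° lat → SW at lon -154°, lat 49°.
Subsquare n=13, n=13: +13·0.0833333° lon, +13·0.0416667° lat → SW at lon -152.917°, lat 49.5417°.
Cell spans 0.0833333° lon × 0.0416667° lat.
west 152.9167° W, east 152.8333° W.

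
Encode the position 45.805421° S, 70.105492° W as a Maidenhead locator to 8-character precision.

FE44we76

Shift to the Maidenhead origin (180°W, 90°S): lon 109.89451, lat 44.19458.
Field: 109.89451/20 → 5 → F, 44.19458/10 → 4 → E; chars FE.
Square: 9.89451/2 → 4, 4.19458/1 → 4; chars 44.
Subsquare: 1.89451/0.0833333 → 22 → w, 0.19458/0.0416667 → 4 → e; chars we.
Extended square: 0.06117/0.00833333 → 7, 0.02791/0.00416667 → 6; chars 76.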